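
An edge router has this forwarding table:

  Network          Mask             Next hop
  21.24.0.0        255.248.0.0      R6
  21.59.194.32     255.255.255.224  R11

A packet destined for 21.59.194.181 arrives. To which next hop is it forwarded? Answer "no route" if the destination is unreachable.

no route

No entry's prefix contains 21.59.194.181; there is no default route.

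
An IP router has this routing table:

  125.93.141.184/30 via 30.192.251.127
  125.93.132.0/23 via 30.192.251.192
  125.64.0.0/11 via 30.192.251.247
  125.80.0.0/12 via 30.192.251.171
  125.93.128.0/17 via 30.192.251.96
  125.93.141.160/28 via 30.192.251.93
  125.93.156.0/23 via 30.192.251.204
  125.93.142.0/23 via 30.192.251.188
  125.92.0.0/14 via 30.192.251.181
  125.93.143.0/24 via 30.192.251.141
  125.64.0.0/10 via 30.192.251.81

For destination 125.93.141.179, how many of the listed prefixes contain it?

5

Prefixes containing 125.93.141.179:
  125.64.0.0/10 (125.64.0.0 - 125.127.255.255)
  125.64.0.0/11 (125.64.0.0 - 125.95.255.255)
  125.80.0.0/12 (125.80.0.0 - 125.95.255.255)
  125.92.0.0/14 (125.92.0.0 - 125.95.255.255)
  125.93.128.0/17 (125.93.128.0 - 125.93.255.255)
Total matching entries: 5.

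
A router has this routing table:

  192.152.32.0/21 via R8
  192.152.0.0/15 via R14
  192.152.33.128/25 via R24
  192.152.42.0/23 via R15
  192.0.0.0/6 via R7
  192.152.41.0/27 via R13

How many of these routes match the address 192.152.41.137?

Prefixes containing 192.152.41.137:
  192.0.0.0/6 (192.0.0.0 - 195.255.255.255)
  192.152.0.0/15 (192.152.0.0 - 192.153.255.255)
Total matching entries: 2.

2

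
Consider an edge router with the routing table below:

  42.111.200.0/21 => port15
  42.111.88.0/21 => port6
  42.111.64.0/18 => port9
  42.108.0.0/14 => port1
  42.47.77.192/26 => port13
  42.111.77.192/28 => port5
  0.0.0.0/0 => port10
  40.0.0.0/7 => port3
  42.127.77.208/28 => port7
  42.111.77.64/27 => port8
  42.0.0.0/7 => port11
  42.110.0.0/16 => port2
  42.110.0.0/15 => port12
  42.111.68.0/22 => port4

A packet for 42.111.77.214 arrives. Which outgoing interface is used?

port9

Routes whose prefix contains 42.111.77.214:
  0.0.0.0/0 (default, matches everything) -> port10
  42.0.0.0/7 (42.0.0.0 - 43.255.255.255) -> port11
  42.108.0.0/14 (42.108.0.0 - 42.111.255.255) -> port1
  42.110.0.0/15 (42.110.0.0 - 42.111.255.255) -> port12
  42.111.64.0/18 (42.111.64.0 - 42.111.127.255) -> port9
More-specific entries that do NOT match:
  42.111.77.192/28 (42.111.77.192 - 42.111.77.207) does not contain 42.111.77.214
  42.127.77.208/28 (42.127.77.208 - 42.127.77.223) does not contain 42.111.77.214
  42.111.77.64/27 (42.111.77.64 - 42.111.77.95) does not contain 42.111.77.214
  42.47.77.192/26 (42.47.77.192 - 42.47.77.255) does not contain 42.111.77.214
  42.111.68.0/22 (42.111.68.0 - 42.111.71.255) does not contain 42.111.77.214
  42.111.200.0/21 (42.111.200.0 - 42.111.207.255) does not contain 42.111.77.214
  42.111.88.0/21 (42.111.88.0 - 42.111.95.255) does not contain 42.111.77.214
Longest matching prefix is /18 -> interface port9.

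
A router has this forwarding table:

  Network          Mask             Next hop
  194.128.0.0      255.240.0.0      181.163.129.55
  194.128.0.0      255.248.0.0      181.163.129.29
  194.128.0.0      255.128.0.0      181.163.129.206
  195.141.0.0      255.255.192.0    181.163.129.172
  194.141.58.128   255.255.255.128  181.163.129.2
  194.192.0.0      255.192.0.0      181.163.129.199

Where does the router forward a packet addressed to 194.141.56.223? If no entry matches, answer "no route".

Routes whose prefix contains 194.141.56.223:
  194.128.0.0/9 (194.128.0.0 - 194.255.255.255) -> 181.163.129.206
  194.128.0.0/12 (194.128.0.0 - 194.143.255.255) -> 181.163.129.55
More-specific entries that do NOT match:
  194.141.58.128/25 (194.141.58.128 - 194.141.58.255) does not contain 194.141.56.223
  195.141.0.0/18 (195.141.0.0 - 195.141.63.255) does not contain 194.141.56.223
  194.128.0.0/13 (194.128.0.0 - 194.135.255.255) does not contain 194.141.56.223
Longest matching prefix is /12 -> next hop 181.163.129.55.

181.163.129.55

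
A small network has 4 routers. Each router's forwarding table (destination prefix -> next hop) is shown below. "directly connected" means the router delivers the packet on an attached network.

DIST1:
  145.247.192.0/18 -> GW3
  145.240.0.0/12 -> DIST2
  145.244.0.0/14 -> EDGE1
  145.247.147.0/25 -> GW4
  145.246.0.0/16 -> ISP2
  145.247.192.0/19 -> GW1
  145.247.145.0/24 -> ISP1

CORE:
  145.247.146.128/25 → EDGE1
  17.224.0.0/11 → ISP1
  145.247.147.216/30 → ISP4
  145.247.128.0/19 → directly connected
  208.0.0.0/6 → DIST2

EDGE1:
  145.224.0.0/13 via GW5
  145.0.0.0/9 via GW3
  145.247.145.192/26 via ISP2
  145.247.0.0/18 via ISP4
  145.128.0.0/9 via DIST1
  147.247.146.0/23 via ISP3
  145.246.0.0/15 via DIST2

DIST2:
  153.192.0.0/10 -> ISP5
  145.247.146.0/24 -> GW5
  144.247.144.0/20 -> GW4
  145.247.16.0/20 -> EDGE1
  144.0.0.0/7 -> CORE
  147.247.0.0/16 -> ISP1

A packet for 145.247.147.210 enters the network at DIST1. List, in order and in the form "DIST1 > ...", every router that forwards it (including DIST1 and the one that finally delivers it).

DIST1 > EDGE1 > DIST2 > CORE

At DIST1: longest match for 145.247.147.210 is 145.244.0.0/14 -> EDGE1
At EDGE1: longest match for 145.247.147.210 is 145.246.0.0/15 -> DIST2
At DIST2: longest match for 145.247.147.210 is 144.0.0.0/7 -> CORE
At CORE: longest match for 145.247.147.210 is 145.247.128.0/19 -> directly connected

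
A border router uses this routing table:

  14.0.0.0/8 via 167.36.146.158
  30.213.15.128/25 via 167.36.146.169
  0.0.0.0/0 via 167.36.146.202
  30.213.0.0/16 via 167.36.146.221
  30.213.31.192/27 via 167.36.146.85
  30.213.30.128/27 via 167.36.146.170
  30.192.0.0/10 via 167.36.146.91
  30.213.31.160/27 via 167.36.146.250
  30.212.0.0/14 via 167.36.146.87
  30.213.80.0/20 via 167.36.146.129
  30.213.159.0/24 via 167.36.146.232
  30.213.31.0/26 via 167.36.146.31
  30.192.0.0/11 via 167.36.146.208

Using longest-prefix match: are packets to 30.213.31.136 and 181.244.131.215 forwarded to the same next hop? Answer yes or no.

no

30.213.31.136: longest match 30.213.0.0/16 -> 167.36.146.221
181.244.131.215: longest match 0.0.0.0/0 -> 167.36.146.202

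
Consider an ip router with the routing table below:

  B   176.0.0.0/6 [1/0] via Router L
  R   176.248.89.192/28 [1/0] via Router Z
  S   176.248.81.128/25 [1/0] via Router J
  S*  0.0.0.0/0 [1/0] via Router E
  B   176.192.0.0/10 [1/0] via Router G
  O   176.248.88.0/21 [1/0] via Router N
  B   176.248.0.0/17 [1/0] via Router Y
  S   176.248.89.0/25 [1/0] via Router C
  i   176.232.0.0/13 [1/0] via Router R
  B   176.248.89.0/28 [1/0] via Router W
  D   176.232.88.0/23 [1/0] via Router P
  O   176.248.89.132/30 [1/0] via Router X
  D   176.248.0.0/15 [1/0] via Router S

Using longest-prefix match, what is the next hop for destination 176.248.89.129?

Routes whose prefix contains 176.248.89.129:
  0.0.0.0/0 (default, matches everything) -> Router E
  176.0.0.0/6 (176.0.0.0 - 179.255.255.255) -> Router L
  176.192.0.0/10 (176.192.0.0 - 176.255.255.255) -> Router G
  176.248.0.0/15 (176.248.0.0 - 176.249.255.255) -> Router S
  176.248.0.0/17 (176.248.0.0 - 176.248.127.255) -> Router Y
  176.248.88.0/21 (176.248.88.0 - 176.248.95.255) -> Router N
More-specific entries that do NOT match:
  176.248.89.132/30 (176.248.89.132 - 176.248.89.135) does not contain 176.248.89.129
  176.248.89.192/28 (176.248.89.192 - 176.248.89.207) does not contain 176.248.89.129
  176.248.89.0/28 (176.248.89.0 - 176.248.89.15) does not contain 176.248.89.129
  176.248.81.128/25 (176.248.81.128 - 176.248.81.255) does not contain 176.248.89.129
  176.248.89.0/25 (176.248.89.0 - 176.248.89.127) does not contain 176.248.89.129
  176.232.88.0/23 (176.232.88.0 - 176.232.89.255) does not contain 176.248.89.129
Longest matching prefix is /21 -> next hop Router N.

Router N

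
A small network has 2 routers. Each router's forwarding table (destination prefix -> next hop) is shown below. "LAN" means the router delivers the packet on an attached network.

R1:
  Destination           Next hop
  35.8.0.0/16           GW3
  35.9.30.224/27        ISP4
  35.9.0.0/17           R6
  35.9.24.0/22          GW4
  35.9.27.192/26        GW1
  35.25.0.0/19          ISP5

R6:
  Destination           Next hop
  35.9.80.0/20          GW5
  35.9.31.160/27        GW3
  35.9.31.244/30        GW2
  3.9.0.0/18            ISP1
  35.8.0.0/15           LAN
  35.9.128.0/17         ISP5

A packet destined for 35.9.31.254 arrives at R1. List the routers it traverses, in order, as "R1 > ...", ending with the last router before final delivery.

R1 > R6

At R1: longest match for 35.9.31.254 is 35.9.0.0/17 -> R6
At R6: longest match for 35.9.31.254 is 35.8.0.0/15 -> LAN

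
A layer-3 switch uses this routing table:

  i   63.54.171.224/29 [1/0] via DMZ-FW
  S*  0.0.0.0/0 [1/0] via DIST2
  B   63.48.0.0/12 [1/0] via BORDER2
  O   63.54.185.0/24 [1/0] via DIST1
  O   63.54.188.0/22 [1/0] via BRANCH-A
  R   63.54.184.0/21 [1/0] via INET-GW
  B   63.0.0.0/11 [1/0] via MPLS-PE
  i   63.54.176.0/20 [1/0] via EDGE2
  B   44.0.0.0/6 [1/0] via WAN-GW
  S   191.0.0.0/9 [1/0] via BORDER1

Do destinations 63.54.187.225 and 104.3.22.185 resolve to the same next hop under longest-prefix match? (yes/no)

no

63.54.187.225: longest match 63.54.184.0/21 -> INET-GW
104.3.22.185: longest match 0.0.0.0/0 -> DIST2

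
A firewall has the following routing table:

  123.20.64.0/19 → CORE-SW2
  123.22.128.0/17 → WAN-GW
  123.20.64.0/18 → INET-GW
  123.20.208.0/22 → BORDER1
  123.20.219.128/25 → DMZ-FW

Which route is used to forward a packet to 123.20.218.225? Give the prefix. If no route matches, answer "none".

none

123.20.218.225 is outside every listed prefix and there is no default route.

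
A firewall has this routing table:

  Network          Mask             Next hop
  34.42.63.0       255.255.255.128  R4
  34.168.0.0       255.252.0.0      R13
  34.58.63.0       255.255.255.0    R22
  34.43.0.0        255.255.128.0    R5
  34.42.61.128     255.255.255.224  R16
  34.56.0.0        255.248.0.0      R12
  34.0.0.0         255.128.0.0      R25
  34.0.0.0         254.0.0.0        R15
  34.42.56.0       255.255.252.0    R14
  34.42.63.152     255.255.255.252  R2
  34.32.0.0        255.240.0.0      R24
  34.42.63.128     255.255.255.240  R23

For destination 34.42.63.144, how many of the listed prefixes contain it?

3

Prefixes containing 34.42.63.144:
  34.0.0.0/7 (34.0.0.0 - 35.255.255.255)
  34.0.0.0/9 (34.0.0.0 - 34.127.255.255)
  34.32.0.0/12 (34.32.0.0 - 34.47.255.255)
Total matching entries: 3.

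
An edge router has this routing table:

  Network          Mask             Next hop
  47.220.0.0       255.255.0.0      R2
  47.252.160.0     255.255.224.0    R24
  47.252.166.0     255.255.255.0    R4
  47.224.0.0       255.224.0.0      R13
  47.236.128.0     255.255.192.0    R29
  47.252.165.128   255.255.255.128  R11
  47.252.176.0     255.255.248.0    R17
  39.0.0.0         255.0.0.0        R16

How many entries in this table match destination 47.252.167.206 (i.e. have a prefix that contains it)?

Prefixes containing 47.252.167.206:
  47.224.0.0/11 (47.224.0.0 - 47.255.255.255)
  47.252.160.0/19 (47.252.160.0 - 47.252.191.255)
Total matching entries: 2.

2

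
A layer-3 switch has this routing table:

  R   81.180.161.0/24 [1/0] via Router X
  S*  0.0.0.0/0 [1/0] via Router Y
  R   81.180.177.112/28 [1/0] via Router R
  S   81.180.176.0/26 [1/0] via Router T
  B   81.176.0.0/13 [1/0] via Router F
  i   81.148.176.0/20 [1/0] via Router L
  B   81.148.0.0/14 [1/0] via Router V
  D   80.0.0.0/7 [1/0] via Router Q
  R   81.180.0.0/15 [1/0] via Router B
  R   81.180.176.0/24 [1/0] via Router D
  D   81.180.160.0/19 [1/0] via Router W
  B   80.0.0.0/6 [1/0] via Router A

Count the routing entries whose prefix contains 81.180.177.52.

6

Prefixes containing 81.180.177.52:
  0.0.0.0/0 (default, matches everything)
  80.0.0.0/6 (80.0.0.0 - 83.255.255.255)
  80.0.0.0/7 (80.0.0.0 - 81.255.255.255)
  81.176.0.0/13 (81.176.0.0 - 81.183.255.255)
  81.180.0.0/15 (81.180.0.0 - 81.181.255.255)
  81.180.160.0/19 (81.180.160.0 - 81.180.191.255)
Total matching entries: 6.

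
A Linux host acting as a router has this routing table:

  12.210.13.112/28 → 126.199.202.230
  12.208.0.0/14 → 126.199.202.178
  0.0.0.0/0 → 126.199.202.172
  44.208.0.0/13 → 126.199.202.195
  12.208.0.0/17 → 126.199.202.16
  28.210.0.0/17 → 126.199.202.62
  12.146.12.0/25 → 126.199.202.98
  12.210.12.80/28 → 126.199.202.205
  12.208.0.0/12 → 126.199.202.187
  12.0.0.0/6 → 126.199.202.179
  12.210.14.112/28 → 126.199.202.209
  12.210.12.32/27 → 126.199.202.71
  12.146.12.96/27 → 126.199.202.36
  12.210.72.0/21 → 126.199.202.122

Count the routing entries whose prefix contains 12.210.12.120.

Prefixes containing 12.210.12.120:
  0.0.0.0/0 (default, matches everything)
  12.0.0.0/6 (12.0.0.0 - 15.255.255.255)
  12.208.0.0/12 (12.208.0.0 - 12.223.255.255)
  12.208.0.0/14 (12.208.0.0 - 12.211.255.255)
Total matching entries: 4.

4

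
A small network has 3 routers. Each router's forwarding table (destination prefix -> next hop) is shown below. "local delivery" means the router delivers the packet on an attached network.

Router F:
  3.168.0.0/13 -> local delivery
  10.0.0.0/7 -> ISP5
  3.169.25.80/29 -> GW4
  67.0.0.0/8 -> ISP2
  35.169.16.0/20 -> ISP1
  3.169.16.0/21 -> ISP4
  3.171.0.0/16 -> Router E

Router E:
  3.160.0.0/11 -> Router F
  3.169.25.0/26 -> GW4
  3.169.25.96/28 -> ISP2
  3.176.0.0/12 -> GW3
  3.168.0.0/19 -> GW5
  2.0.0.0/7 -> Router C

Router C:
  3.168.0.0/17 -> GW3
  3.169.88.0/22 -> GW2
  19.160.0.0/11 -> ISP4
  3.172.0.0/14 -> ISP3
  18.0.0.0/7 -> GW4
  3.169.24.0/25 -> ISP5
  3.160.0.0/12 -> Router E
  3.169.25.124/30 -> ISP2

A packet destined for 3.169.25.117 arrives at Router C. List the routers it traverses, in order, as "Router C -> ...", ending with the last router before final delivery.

Router C -> Router E -> Router F

At Router C: longest match for 3.169.25.117 is 3.160.0.0/12 -> Router E
At Router E: longest match for 3.169.25.117 is 3.160.0.0/11 -> Router F
At Router F: longest match for 3.169.25.117 is 3.168.0.0/13 -> local delivery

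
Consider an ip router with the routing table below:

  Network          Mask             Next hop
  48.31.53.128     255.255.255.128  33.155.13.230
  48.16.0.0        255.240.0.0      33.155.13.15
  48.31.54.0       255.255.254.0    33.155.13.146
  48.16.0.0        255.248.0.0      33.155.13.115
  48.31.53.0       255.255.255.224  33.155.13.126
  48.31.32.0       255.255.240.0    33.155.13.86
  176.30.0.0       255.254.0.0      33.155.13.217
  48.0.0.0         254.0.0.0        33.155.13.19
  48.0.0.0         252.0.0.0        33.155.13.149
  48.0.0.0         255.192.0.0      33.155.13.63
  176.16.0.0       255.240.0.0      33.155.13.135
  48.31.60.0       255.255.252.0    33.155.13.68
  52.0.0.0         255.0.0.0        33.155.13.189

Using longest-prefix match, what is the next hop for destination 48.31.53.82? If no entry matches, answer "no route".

33.155.13.15

Routes whose prefix contains 48.31.53.82:
  48.0.0.0/6 (48.0.0.0 - 51.255.255.255) -> 33.155.13.149
  48.0.0.0/7 (48.0.0.0 - 49.255.255.255) -> 33.155.13.19
  48.0.0.0/10 (48.0.0.0 - 48.63.255.255) -> 33.155.13.63
  48.16.0.0/12 (48.16.0.0 - 48.31.255.255) -> 33.155.13.15
More-specific entries that do NOT match:
  48.31.53.0/27 (48.31.53.0 - 48.31.53.31) does not contain 48.31.53.82
  48.31.53.128/25 (48.31.53.128 - 48.31.53.255) does not contain 48.31.53.82
  48.31.54.0/23 (48.31.54.0 - 48.31.55.255) does not contain 48.31.53.82
  48.31.60.0/22 (48.31.60.0 - 48.31.63.255) does not contain 48.31.53.82
  48.31.32.0/20 (48.31.32.0 - 48.31.47.255) does not contain 48.31.53.82
  176.30.0.0/15 (176.30.0.0 - 176.31.255.255) does not contain 48.31.53.82
  48.16.0.0/13 (48.16.0.0 - 48.23.255.255) does not contain 48.31.53.82
Longest matching prefix is /12 -> next hop 33.155.13.15.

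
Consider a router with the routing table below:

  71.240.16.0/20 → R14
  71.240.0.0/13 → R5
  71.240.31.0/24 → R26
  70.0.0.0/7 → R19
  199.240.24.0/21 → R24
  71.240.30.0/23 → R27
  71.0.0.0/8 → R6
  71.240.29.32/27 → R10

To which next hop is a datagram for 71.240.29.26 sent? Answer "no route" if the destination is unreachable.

Routes whose prefix contains 71.240.29.26:
  70.0.0.0/7 (70.0.0.0 - 71.255.255.255) -> R19
  71.0.0.0/8 (71.0.0.0 - 71.255.255.255) -> R6
  71.240.0.0/13 (71.240.0.0 - 71.247.255.255) -> R5
  71.240.16.0/20 (71.240.16.0 - 71.240.31.255) -> R14
More-specific entries that do NOT match:
  71.240.29.32/27 (71.240.29.32 - 71.240.29.63) does not contain 71.240.29.26
  71.240.31.0/24 (71.240.31.0 - 71.240.31.255) does not contain 71.240.29.26
  71.240.30.0/23 (71.240.30.0 - 71.240.31.255) does not contain 71.240.29.26
  199.240.24.0/21 (199.240.24.0 - 199.240.31.255) does not contain 71.240.29.26
Longest matching prefix is /20 -> next hop R14.

R14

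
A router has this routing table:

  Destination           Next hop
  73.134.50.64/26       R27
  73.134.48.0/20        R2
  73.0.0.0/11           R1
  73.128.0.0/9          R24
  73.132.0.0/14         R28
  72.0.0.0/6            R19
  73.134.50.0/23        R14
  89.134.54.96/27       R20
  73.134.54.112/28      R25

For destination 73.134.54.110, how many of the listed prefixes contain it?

4

Prefixes containing 73.134.54.110:
  72.0.0.0/6 (72.0.0.0 - 75.255.255.255)
  73.128.0.0/9 (73.128.0.0 - 73.255.255.255)
  73.132.0.0/14 (73.132.0.0 - 73.135.255.255)
  73.134.48.0/20 (73.134.48.0 - 73.134.63.255)
Total matching entries: 4.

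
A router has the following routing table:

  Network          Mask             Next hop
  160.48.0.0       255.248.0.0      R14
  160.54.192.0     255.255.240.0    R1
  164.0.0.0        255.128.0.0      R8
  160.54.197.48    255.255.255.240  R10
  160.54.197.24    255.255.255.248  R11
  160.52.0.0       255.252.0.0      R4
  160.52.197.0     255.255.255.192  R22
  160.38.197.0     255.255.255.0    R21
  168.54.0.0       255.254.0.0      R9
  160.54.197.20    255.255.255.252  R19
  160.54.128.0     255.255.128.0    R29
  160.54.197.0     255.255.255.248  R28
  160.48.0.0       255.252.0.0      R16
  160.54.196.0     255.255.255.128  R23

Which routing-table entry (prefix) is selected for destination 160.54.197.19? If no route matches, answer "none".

160.54.192.0/20

Entries matching 160.54.197.19:
  160.48.0.0/13 (160.48.0.0 - 160.55.255.255)
  160.52.0.0/14 (160.52.0.0 - 160.55.255.255)
  160.54.128.0/17 (160.54.128.0 - 160.54.255.255)
  160.54.192.0/20 (160.54.192.0 - 160.54.207.255)
Most specific is 160.54.192.0/20.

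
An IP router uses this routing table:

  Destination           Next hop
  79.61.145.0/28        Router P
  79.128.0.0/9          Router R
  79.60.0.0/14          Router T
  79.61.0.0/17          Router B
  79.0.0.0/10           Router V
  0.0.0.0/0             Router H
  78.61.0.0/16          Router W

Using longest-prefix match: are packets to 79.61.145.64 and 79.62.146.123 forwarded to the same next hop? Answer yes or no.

79.61.145.64: longest match 79.60.0.0/14 -> Router T
79.62.146.123: longest match 79.60.0.0/14 -> Router T

yes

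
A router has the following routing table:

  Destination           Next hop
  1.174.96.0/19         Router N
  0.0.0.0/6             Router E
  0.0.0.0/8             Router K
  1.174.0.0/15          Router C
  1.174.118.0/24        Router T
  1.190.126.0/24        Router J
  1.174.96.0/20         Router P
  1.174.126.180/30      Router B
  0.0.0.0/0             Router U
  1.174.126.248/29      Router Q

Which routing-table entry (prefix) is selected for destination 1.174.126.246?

Entries matching 1.174.126.246:
  0.0.0.0/0 (default, matches everything)
  0.0.0.0/6 (0.0.0.0 - 3.255.255.255)
  1.174.0.0/15 (1.174.0.0 - 1.175.255.255)
  1.174.96.0/19 (1.174.96.0 - 1.174.127.255)
Most specific is 1.174.96.0/19.

1.174.96.0/19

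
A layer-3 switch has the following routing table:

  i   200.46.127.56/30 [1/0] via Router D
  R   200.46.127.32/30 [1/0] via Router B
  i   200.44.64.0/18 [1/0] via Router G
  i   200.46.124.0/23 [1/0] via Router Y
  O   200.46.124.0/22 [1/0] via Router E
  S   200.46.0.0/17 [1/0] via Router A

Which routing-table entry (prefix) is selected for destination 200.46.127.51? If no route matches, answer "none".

200.46.124.0/22

Entries matching 200.46.127.51:
  200.46.0.0/17 (200.46.0.0 - 200.46.127.255)
  200.46.124.0/22 (200.46.124.0 - 200.46.127.255)
Most specific is 200.46.124.0/22.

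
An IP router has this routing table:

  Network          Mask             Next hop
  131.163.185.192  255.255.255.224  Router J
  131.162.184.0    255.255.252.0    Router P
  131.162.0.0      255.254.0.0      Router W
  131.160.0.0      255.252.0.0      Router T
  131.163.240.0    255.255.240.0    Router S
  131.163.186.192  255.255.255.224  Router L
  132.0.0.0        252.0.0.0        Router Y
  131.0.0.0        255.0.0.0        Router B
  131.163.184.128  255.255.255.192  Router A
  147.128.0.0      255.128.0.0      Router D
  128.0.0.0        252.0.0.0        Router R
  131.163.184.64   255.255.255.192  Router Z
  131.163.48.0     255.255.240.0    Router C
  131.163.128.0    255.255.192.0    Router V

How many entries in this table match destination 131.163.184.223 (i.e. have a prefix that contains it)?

5

Prefixes containing 131.163.184.223:
  128.0.0.0/6 (128.0.0.0 - 131.255.255.255)
  131.0.0.0/8 (131.0.0.0 - 131.255.255.255)
  131.160.0.0/14 (131.160.0.0 - 131.163.255.255)
  131.162.0.0/15 (131.162.0.0 - 131.163.255.255)
  131.163.128.0/18 (131.163.128.0 - 131.163.191.255)
Total matching entries: 5.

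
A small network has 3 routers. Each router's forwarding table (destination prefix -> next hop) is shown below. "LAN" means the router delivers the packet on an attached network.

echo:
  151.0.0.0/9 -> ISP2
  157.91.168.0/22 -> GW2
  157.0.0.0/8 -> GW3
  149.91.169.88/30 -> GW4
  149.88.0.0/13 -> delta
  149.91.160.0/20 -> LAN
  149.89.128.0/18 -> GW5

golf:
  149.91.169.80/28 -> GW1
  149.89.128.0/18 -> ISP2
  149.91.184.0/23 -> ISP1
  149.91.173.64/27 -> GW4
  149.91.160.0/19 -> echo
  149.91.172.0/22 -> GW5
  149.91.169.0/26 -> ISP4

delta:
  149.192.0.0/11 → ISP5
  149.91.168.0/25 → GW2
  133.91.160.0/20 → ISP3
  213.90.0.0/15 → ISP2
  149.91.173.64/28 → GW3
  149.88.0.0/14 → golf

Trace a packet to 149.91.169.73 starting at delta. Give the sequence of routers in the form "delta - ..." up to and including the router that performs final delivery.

At delta: longest match for 149.91.169.73 is 149.88.0.0/14 -> golf
At golf: longest match for 149.91.169.73 is 149.91.160.0/19 -> echo
At echo: longest match for 149.91.169.73 is 149.91.160.0/20 -> LAN

delta - golf - echo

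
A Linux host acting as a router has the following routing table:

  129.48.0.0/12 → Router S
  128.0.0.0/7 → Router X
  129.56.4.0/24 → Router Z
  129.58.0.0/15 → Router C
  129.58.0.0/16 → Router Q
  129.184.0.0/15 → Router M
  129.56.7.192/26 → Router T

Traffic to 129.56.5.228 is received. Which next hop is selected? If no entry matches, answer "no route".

Router S

Routes whose prefix contains 129.56.5.228:
  128.0.0.0/7 (128.0.0.0 - 129.255.255.255) -> Router X
  129.48.0.0/12 (129.48.0.0 - 129.63.255.255) -> Router S
More-specific entries that do NOT match:
  129.56.7.192/26 (129.56.7.192 - 129.56.7.255) does not contain 129.56.5.228
  129.56.4.0/24 (129.56.4.0 - 129.56.4.255) does not contain 129.56.5.228
  129.58.0.0/16 (129.58.0.0 - 129.58.255.255) does not contain 129.56.5.228
  129.58.0.0/15 (129.58.0.0 - 129.59.255.255) does not contain 129.56.5.228
  129.184.0.0/15 (129.184.0.0 - 129.185.255.255) does not contain 129.56.5.228
Longest matching prefix is /12 -> next hop Router S.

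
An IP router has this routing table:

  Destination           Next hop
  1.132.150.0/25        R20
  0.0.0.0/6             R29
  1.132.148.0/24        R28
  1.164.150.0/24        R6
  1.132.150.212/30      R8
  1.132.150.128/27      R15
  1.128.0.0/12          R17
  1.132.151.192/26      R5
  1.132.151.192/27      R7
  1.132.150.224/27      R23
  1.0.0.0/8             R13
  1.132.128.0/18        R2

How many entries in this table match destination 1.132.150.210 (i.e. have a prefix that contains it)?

4

Prefixes containing 1.132.150.210:
  0.0.0.0/6 (0.0.0.0 - 3.255.255.255)
  1.0.0.0/8 (1.0.0.0 - 1.255.255.255)
  1.128.0.0/12 (1.128.0.0 - 1.143.255.255)
  1.132.128.0/18 (1.132.128.0 - 1.132.191.255)
Total matching entries: 4.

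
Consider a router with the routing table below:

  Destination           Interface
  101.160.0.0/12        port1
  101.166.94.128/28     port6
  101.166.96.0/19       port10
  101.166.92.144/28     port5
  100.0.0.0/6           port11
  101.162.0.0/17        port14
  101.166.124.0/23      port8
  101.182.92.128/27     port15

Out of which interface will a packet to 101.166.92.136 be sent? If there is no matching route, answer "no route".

port1

Routes whose prefix contains 101.166.92.136:
  100.0.0.0/6 (100.0.0.0 - 103.255.255.255) -> port11
  101.160.0.0/12 (101.160.0.0 - 101.175.255.255) -> port1
More-specific entries that do NOT match:
  101.166.94.128/28 (101.166.94.128 - 101.166.94.143) does not contain 101.166.92.136
  101.166.92.144/28 (101.166.92.144 - 101.166.92.159) does not contain 101.166.92.136
  101.182.92.128/27 (101.182.92.128 - 101.182.92.159) does not contain 101.166.92.136
  101.166.124.0/23 (101.166.124.0 - 101.166.125.255) does not contain 101.166.92.136
  101.166.96.0/19 (101.166.96.0 - 101.166.127.255) does not contain 101.166.92.136
  101.162.0.0/17 (101.162.0.0 - 101.162.127.255) does not contain 101.166.92.136
Longest matching prefix is /12 -> interface port1.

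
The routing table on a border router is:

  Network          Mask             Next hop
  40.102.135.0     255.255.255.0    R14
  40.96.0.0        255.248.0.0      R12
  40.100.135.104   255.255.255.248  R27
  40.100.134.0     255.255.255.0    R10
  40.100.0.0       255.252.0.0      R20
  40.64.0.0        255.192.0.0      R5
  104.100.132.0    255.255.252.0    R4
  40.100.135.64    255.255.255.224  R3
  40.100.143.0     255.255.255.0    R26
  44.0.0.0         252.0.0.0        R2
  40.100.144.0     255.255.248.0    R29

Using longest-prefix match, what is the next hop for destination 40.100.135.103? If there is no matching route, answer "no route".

R20

Routes whose prefix contains 40.100.135.103:
  40.64.0.0/10 (40.64.0.0 - 40.127.255.255) -> R5
  40.96.0.0/13 (40.96.0.0 - 40.103.255.255) -> R12
  40.100.0.0/14 (40.100.0.0 - 40.103.255.255) -> R20
More-specific entries that do NOT match:
  40.100.135.104/29 (40.100.135.104 - 40.100.135.111) does not contain 40.100.135.103
  40.100.135.64/27 (40.100.135.64 - 40.100.135.95) does not contain 40.100.135.103
  40.102.135.0/24 (40.102.135.0 - 40.102.135.255) does not contain 40.100.135.103
  40.100.134.0/24 (40.100.134.0 - 40.100.134.255) does not contain 40.100.135.103
  40.100.143.0/24 (40.100.143.0 - 40.100.143.255) does not contain 40.100.135.103
  104.100.132.0/22 (104.100.132.0 - 104.100.135.255) does not contain 40.100.135.103
  40.100.144.0/21 (40.100.144.0 - 40.100.151.255) does not contain 40.100.135.103
Longest matching prefix is /14 -> next hop R20.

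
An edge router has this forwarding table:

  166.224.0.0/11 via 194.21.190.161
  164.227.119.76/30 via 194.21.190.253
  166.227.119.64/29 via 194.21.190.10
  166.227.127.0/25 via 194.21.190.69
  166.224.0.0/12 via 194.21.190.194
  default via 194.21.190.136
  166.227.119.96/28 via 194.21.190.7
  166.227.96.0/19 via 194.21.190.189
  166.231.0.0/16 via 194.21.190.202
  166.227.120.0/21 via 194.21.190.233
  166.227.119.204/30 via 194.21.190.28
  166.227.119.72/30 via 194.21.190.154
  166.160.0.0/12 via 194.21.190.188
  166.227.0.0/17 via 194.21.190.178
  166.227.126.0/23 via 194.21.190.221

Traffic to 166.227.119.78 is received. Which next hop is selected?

Routes whose prefix contains 166.227.119.78:
  0.0.0.0/0 (default, matches everything) -> 194.21.190.136
  166.224.0.0/11 (166.224.0.0 - 166.255.255.255) -> 194.21.190.161
  166.224.0.0/12 (166.224.0.0 - 166.239.255.255) -> 194.21.190.194
  166.227.0.0/17 (166.227.0.0 - 166.227.127.255) -> 194.21.190.178
  166.227.96.0/19 (166.227.96.0 - 166.227.127.255) -> 194.21.190.189
More-specific entries that do NOT match:
  164.227.119.76/30 (164.227.119.76 - 164.227.119.79) does not contain 166.227.119.78
  166.227.119.204/30 (166.227.119.204 - 166.227.119.207) does not contain 166.227.119.78
  166.227.119.72/30 (166.227.119.72 - 166.227.119.75) does not contain 166.227.119.78
  166.227.119.64/29 (166.227.119.64 - 166.227.119.71) does not contain 166.227.119.78
  166.227.119.96/28 (166.227.119.96 - 166.227.119.111) does not contain 166.227.119.78
  166.227.127.0/25 (166.227.127.0 - 166.227.127.127) does not contain 166.227.119.78
  166.227.126.0/23 (166.227.126.0 - 166.227.127.255) does not contain 166.227.119.78
  166.227.120.0/21 (166.227.120.0 - 166.227.127.255) does not contain 166.227.119.78
Longest matching prefix is /19 -> next hop 194.21.190.189.

194.21.190.189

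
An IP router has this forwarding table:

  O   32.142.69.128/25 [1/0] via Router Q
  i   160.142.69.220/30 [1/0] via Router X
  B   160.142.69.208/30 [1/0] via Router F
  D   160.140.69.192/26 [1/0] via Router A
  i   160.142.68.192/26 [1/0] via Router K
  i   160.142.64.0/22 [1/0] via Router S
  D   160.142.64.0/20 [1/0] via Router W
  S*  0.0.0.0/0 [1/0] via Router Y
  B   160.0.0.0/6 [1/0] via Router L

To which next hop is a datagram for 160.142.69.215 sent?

Router W

Routes whose prefix contains 160.142.69.215:
  0.0.0.0/0 (default, matches everything) -> Router Y
  160.0.0.0/6 (160.0.0.0 - 163.255.255.255) -> Router L
  160.142.64.0/20 (160.142.64.0 - 160.142.79.255) -> Router W
More-specific entries that do NOT match:
  160.142.69.220/30 (160.142.69.220 - 160.142.69.223) does not contain 160.142.69.215
  160.142.69.208/30 (160.142.69.208 - 160.142.69.211) does not contain 160.142.69.215
  160.140.69.192/26 (160.140.69.192 - 160.140.69.255) does not contain 160.142.69.215
  160.142.68.192/26 (160.142.68.192 - 160.142.68.255) does not contain 160.142.69.215
  32.142.69.128/25 (32.142.69.128 - 32.142.69.255) does not contain 160.142.69.215
  160.142.64.0/22 (160.142.64.0 - 160.142.67.255) does not contain 160.142.69.215
Longest matching prefix is /20 -> next hop Router W.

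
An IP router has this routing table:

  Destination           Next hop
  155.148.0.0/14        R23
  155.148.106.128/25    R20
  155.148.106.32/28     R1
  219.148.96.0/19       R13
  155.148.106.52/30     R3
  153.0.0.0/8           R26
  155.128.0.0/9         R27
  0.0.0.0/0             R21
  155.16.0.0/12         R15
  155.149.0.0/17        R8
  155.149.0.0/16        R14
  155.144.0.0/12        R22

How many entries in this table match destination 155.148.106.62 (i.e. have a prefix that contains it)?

Prefixes containing 155.148.106.62:
  0.0.0.0/0 (default, matches everything)
  155.128.0.0/9 (155.128.0.0 - 155.255.255.255)
  155.144.0.0/12 (155.144.0.0 - 155.159.255.255)
  155.148.0.0/14 (155.148.0.0 - 155.151.255.255)
Total matching entries: 4.

4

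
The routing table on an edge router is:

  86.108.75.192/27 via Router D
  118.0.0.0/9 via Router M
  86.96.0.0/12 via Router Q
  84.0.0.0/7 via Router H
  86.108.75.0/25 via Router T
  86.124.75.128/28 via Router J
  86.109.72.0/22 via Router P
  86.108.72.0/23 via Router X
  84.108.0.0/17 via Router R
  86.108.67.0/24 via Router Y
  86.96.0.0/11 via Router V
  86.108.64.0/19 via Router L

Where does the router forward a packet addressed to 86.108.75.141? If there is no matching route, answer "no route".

Routes whose prefix contains 86.108.75.141:
  86.96.0.0/11 (86.96.0.0 - 86.127.255.255) -> Router V
  86.96.0.0/12 (86.96.0.0 - 86.111.255.255) -> Router Q
  86.108.64.0/19 (86.108.64.0 - 86.108.95.255) -> Router L
More-specific entries that do NOT match:
  86.124.75.128/28 (86.124.75.128 - 86.124.75.143) does not contain 86.108.75.141
  86.108.75.192/27 (86.108.75.192 - 86.108.75.223) does not contain 86.108.75.141
  86.108.75.0/25 (86.108.75.0 - 86.108.75.127) does not contain 86.108.75.141
  86.108.67.0/24 (86.108.67.0 - 86.108.67.255) does not contain 86.108.75.141
  86.108.72.0/23 (86.108.72.0 - 86.108.73.255) does not contain 86.108.75.141
  86.109.72.0/22 (86.109.72.0 - 86.109.75.255) does not contain 86.108.75.141
Longest matching prefix is /19 -> next hop Router L.

Router L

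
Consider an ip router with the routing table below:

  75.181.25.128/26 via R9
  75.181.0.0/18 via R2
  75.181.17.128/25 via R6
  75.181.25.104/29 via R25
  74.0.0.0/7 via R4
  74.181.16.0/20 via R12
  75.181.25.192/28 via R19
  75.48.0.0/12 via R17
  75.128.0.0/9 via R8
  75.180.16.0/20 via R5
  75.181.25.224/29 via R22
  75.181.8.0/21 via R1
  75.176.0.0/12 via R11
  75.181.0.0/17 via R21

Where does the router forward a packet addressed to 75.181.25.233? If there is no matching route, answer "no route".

Routes whose prefix contains 75.181.25.233:
  74.0.0.0/7 (74.0.0.0 - 75.255.255.255) -> R4
  75.128.0.0/9 (75.128.0.0 - 75.255.255.255) -> R8
  75.176.0.0/12 (75.176.0.0 - 75.191.255.255) -> R11
  75.181.0.0/17 (75.181.0.0 - 75.181.127.255) -> R21
  75.181.0.0/18 (75.181.0.0 - 75.181.63.255) -> R2
More-specific entries that do NOT match:
  75.181.25.104/29 (75.181.25.104 - 75.181.25.111) does not contain 75.181.25.233
  75.181.25.224/29 (75.181.25.224 - 75.181.25.231) does not contain 75.181.25.233
  75.181.25.192/28 (75.181.25.192 - 75.181.25.207) does not contain 75.181.25.233
  75.181.25.128/26 (75.181.25.128 - 75.181.25.191) does not contain 75.181.25.233
  75.181.17.128/25 (75.181.17.128 - 75.181.17.255) does not contain 75.181.25.233
  75.181.8.0/21 (75.181.8.0 - 75.181.15.255) does not contain 75.181.25.233
  74.181.16.0/20 (74.181.16.0 - 74.181.31.255) does not contain 75.181.25.233
  75.180.16.0/20 (75.180.16.0 - 75.180.31.255) does not contain 75.181.25.233
Longest matching prefix is /18 -> next hop R2.

R2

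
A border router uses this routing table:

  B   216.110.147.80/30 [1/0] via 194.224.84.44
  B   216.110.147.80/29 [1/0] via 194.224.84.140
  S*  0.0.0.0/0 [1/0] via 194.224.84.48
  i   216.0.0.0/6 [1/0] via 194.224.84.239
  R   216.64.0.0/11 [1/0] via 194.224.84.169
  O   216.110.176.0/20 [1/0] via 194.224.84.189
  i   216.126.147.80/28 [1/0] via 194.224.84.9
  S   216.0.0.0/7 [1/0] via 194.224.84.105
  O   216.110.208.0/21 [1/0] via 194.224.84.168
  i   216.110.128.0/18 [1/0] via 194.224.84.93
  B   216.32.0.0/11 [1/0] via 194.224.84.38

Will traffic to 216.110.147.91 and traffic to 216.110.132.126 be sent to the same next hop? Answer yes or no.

yes

216.110.147.91: longest match 216.110.128.0/18 -> 194.224.84.93
216.110.132.126: longest match 216.110.128.0/18 -> 194.224.84.93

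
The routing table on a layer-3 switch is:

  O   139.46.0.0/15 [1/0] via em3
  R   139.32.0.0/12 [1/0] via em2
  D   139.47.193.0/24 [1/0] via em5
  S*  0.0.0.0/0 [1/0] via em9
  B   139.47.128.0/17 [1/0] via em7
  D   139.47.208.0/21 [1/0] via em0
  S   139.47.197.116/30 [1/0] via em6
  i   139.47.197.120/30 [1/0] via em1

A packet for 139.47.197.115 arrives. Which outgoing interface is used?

em7

Routes whose prefix contains 139.47.197.115:
  0.0.0.0/0 (default, matches everything) -> em9
  139.32.0.0/12 (139.32.0.0 - 139.47.255.255) -> em2
  139.46.0.0/15 (139.46.0.0 - 139.47.255.255) -> em3
  139.47.128.0/17 (139.47.128.0 - 139.47.255.255) -> em7
More-specific entries that do NOT match:
  139.47.197.116/30 (139.47.197.116 - 139.47.197.119) does not contain 139.47.197.115
  139.47.197.120/30 (139.47.197.120 - 139.47.197.123) does not contain 139.47.197.115
  139.47.193.0/24 (139.47.193.0 - 139.47.193.255) does not contain 139.47.197.115
  139.47.208.0/21 (139.47.208.0 - 139.47.215.255) does not contain 139.47.197.115
Longest matching prefix is /17 -> interface em7.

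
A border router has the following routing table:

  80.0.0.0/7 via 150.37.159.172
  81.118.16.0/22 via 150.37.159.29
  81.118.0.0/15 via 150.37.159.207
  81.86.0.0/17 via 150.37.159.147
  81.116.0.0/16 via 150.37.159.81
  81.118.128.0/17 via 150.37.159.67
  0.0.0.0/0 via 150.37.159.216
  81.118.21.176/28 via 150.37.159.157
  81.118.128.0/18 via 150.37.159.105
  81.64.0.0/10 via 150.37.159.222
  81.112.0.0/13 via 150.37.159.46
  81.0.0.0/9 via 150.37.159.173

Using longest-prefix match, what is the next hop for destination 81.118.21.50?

150.37.159.207

Routes whose prefix contains 81.118.21.50:
  0.0.0.0/0 (default, matches everything) -> 150.37.159.216
  80.0.0.0/7 (80.0.0.0 - 81.255.255.255) -> 150.37.159.172
  81.0.0.0/9 (81.0.0.0 - 81.127.255.255) -> 150.37.159.173
  81.64.0.0/10 (81.64.0.0 - 81.127.255.255) -> 150.37.159.222
  81.112.0.0/13 (81.112.0.0 - 81.119.255.255) -> 150.37.159.46
  81.118.0.0/15 (81.118.0.0 - 81.119.255.255) -> 150.37.159.207
More-specific entries that do NOT match:
  81.118.21.176/28 (81.118.21.176 - 81.118.21.191) does not contain 81.118.21.50
  81.118.16.0/22 (81.118.16.0 - 81.118.19.255) does not contain 81.118.21.50
  81.118.128.0/18 (81.118.128.0 - 81.118.191.255) does not contain 81.118.21.50
  81.86.0.0/17 (81.86.0.0 - 81.86.127.255) does not contain 81.118.21.50
  81.118.128.0/17 (81.118.128.0 - 81.118.255.255) does not contain 81.118.21.50
  81.116.0.0/16 (81.116.0.0 - 81.116.255.255) does not contain 81.118.21.50
Longest matching prefix is /15 -> next hop 150.37.159.207.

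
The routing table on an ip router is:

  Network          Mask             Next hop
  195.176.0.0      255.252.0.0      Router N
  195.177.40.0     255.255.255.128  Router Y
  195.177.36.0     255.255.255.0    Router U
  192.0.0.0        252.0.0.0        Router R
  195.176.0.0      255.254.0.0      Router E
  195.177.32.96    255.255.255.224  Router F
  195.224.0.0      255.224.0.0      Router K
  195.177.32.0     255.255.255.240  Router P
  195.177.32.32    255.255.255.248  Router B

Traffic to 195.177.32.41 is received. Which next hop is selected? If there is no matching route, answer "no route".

Router E

Routes whose prefix contains 195.177.32.41:
  192.0.0.0/6 (192.0.0.0 - 195.255.255.255) -> Router R
  195.176.0.0/14 (195.176.0.0 - 195.179.255.255) -> Router N
  195.176.0.0/15 (195.176.0.0 - 195.177.255.255) -> Router E
More-specific entries that do NOT match:
  195.177.32.32/29 (195.177.32.32 - 195.177.32.39) does not contain 195.177.32.41
  195.177.32.0/28 (195.177.32.0 - 195.177.32.15) does not contain 195.177.32.41
  195.177.32.96/27 (195.177.32.96 - 195.177.32.127) does not contain 195.177.32.41
  195.177.40.0/25 (195.177.40.0 - 195.177.40.127) does not contain 195.177.32.41
  195.177.36.0/24 (195.177.36.0 - 195.177.36.255) does not contain 195.177.32.41
Longest matching prefix is /15 -> next hop Router E.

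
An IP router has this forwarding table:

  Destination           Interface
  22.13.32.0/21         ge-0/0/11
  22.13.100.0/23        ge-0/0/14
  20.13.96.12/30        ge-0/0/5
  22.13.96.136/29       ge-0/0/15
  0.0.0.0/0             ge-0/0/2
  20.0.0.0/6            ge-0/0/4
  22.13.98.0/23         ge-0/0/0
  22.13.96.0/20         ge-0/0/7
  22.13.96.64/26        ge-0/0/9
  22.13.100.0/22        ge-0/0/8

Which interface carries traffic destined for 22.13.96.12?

Routes whose prefix contains 22.13.96.12:
  0.0.0.0/0 (default, matches everything) -> ge-0/0/2
  20.0.0.0/6 (20.0.0.0 - 23.255.255.255) -> ge-0/0/4
  22.13.96.0/20 (22.13.96.0 - 22.13.111.255) -> ge-0/0/7
More-specific entries that do NOT match:
  20.13.96.12/30 (20.13.96.12 - 20.13.96.15) does not contain 22.13.96.12
  22.13.96.136/29 (22.13.96.136 - 22.13.96.143) does not contain 22.13.96.12
  22.13.96.64/26 (22.13.96.64 - 22.13.96.127) does not contain 22.13.96.12
  22.13.100.0/23 (22.13.100.0 - 22.13.101.255) does not contain 22.13.96.12
  22.13.98.0/23 (22.13.98.0 - 22.13.99.255) does not contain 22.13.96.12
  22.13.100.0/22 (22.13.100.0 - 22.13.103.255) does not contain 22.13.96.12
  22.13.32.0/21 (22.13.32.0 - 22.13.39.255) does not contain 22.13.96.12
Longest matching prefix is /20 -> interface ge-0/0/7.

ge-0/0/7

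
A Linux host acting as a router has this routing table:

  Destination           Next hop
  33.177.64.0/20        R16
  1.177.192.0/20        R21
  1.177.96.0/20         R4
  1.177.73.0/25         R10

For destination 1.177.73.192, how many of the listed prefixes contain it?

0

No listed prefix contains 1.177.73.192.
Total matching entries: 0.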